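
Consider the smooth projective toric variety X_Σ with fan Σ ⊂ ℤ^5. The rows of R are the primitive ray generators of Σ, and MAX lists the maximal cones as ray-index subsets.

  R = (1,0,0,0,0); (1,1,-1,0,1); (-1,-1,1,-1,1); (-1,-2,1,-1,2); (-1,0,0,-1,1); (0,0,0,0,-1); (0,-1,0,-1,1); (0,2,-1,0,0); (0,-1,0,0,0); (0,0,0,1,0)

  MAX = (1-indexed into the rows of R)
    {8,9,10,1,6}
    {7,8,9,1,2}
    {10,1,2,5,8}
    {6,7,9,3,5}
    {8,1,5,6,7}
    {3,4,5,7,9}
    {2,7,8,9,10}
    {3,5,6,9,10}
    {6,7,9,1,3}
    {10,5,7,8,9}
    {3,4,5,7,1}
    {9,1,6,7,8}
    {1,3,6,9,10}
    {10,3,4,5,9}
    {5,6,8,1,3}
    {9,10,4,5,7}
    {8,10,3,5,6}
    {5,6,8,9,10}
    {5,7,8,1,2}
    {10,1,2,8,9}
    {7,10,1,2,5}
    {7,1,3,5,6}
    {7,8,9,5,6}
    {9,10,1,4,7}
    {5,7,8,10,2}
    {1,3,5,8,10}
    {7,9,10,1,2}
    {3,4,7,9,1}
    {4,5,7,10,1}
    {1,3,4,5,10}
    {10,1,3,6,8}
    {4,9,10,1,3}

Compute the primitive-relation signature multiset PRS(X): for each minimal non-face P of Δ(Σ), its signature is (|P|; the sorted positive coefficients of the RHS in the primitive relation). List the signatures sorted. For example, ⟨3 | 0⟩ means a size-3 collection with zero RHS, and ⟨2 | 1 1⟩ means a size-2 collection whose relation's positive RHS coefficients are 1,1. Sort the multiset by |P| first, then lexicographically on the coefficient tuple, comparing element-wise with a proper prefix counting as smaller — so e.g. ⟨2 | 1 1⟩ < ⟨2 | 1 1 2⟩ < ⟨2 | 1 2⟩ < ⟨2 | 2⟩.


Δ(Σ) — 10 vertices, 13 min non-faces:

  • {4,6}:  v_{4} + v_{6} = v_{3} + v_{9}  →  sig = ⟨2 | 1 1⟩
  • {2,6}:  v_{2} + v_{6} = v_{1} + v_{8} + v_{9}  →  sig = ⟨2 | 1 1 1⟩
  • {4,8}:  v_{4} + v_{8} = v_{1} + 2·v_{5} + v_{10}  →  sig = ⟨2 | 1 1 2⟩
  • {2,3}:  v_{2} + v_{3} = 2·v_{1} + 2·v_{5} + v_{10}  →  sig = ⟨2 | 1 2 2⟩
  • {2,4}:  v_{2} + v_{4} = 2·v_{1} + 2·v_{5} + v_{7} + 2·v_{10}  →  sig = ⟨2 | 1 2 2 2⟩
  • {1,5,9}:  v_{1} + v_{5} + v_{9} = v_{7}  →  sig = ⟨3 | 1⟩
  • {3,7,10}:  v_{3} + v_{7} + v_{10} = v_{4}  →  sig = ⟨3 | 1⟩
  • {3,8,9}:  v_{3} + v_{8} + v_{9} = v_{5}  →  sig = ⟨3 | 1⟩
  • {6,7,10}:  v_{6} + v_{7} + v_{10} = v_{9}  →  sig = ⟨3 | 1⟩
  • {2,5,9}:  v_{2} + v_{5} + v_{9} = 2·v_{7} + v_{8} + v_{10}  →  sig = ⟨3 | 1 1 2⟩
  • {3,7,8}:  v_{3} + v_{7} + v_{8} = v_{1} + 2·v_{5}  →  sig = ⟨3 | 1 2⟩
  • {1,5,6,10}:  v_{1} + v_{5} + v_{6} + v_{10} = 0  →  sig = ⟨4 | 0⟩
  • {1,7,8,10}:  v_{1} + v_{7} + v_{8} + v_{10} = v_{2}  →  sig = ⟨4 | 1⟩

so the primitive-relation signature multiset is
{ ⟨2 | 1 1⟩,  ⟨2 | 1 1 1⟩,  ⟨2 | 1 1 2⟩,  ⟨2 | 1 2 2⟩,  ⟨2 | 1 2 2 2⟩,  ⟨3 | 1⟩ ×4,  ⟨3 | 1 1 2⟩,  ⟨3 | 1 2⟩,  ⟨4 | 0⟩,  ⟨4 | 1⟩ }


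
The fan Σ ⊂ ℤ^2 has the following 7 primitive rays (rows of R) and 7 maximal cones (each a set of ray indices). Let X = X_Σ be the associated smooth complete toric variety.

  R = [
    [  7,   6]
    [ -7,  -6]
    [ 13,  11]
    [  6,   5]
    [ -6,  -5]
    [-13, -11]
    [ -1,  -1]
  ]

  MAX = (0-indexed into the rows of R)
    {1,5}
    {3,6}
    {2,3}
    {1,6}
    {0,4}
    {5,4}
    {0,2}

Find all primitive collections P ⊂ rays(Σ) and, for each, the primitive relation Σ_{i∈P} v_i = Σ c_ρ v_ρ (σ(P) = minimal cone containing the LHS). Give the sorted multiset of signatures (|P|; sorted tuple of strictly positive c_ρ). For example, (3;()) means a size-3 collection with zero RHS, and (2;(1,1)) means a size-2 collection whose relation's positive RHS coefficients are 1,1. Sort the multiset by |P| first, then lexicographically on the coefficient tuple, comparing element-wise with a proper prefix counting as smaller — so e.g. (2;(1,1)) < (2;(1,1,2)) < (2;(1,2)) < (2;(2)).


Σ has 14 primitive collections:

  • {0,1}:  v_{0} + v_{1} = 0 ; sig = (2;())
  • {2,5}:  v_{2} + v_{5} = 0 ; sig = (2;())
  • {3,4}:  v_{3} + v_{4} = 0 ; sig = (2;())
  • {0,3}:  v_{0} + v_{3} = v_{2} ; sig = (2;(1))
  • {0,5}:  v_{0} + v_{5} = v_{4} ; sig = (2;(1))
  • {0,6}:  v_{0} + v_{6} = v_{3} ; sig = (2;(1))
  • {1,2}:  v_{1} + v_{2} = v_{3} ; sig = (2;(1))
  • {1,3}:  v_{1} + v_{3} = v_{6} ; sig = (2;(1))
  • {1,4}:  v_{1} + v_{4} = v_{5} ; sig = (2;(1))
  • {2,4}:  v_{2} + v_{4} = v_{0} ; sig = (2;(1))
  • {3,5}:  v_{3} + v_{5} = v_{1} ; sig = (2;(1))
  • {4,6}:  v_{4} + v_{6} = v_{1} ; sig = (2;(1))
  • {2,6}:  v_{2} + v_{6} = 2·v_{3} ; sig = (2;(2))
  • {5,6}:  v_{5} + v_{6} = 2·v_{1} ; sig = (2;(2))

so the primitive-relation signature multiset is
[(2;()), (2;()), (2;()), (2;(1)), (2;(1)), (2;(1)), (2;(1)), (2;(1)), (2;(1)), (2;(1)), (2;(1)), (2;(1)), (2;(2)), (2;(2))]


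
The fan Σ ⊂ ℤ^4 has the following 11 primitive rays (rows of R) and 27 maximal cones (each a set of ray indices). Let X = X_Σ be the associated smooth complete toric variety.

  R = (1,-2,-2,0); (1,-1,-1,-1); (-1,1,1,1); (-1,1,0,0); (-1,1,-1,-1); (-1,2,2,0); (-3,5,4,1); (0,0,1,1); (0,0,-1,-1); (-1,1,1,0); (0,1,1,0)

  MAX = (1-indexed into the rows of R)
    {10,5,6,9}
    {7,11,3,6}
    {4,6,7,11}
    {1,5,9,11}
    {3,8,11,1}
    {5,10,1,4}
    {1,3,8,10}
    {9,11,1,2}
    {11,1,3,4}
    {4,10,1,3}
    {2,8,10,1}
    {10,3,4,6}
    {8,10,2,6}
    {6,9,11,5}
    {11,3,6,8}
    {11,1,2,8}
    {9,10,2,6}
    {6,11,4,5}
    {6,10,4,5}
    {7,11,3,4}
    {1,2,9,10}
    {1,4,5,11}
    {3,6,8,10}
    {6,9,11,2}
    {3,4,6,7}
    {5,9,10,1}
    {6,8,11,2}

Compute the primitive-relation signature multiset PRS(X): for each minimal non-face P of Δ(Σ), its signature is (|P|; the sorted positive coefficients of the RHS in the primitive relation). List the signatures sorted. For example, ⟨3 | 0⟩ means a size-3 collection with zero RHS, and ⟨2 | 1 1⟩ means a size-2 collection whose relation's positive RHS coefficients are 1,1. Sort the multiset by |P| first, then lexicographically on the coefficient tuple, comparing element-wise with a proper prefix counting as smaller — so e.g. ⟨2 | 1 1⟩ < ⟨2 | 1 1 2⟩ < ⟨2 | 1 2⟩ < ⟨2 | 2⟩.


Minimal non-faces — 18 found among 11 rays, 27 max cones:

  P = {1,6}:  v_{1} + v_{6} = 0  →  sig = ⟨2 | 0⟩
  P = {2,3}:  v_{2} + v_{3} = 0  →  sig = ⟨2 | 0⟩
  P = {8,9}:  v_{8} + v_{9} = 0  →  sig = ⟨2 | 0⟩
  P = {2,4}:  v_{2} + v_{4} = v_{9}  →  sig = ⟨2 | 1⟩
  P = {3,9}:  v_{3} + v_{9} = v_{4}  →  sig = ⟨2 | 1⟩
  P = {4,8}:  v_{4} + v_{8} = v_{3}  →  sig = ⟨2 | 1⟩
  P = {4,9}:  v_{4} + v_{9} = v_{5}  →  sig = ⟨2 | 1⟩
  P = {5,8}:  v_{5} + v_{8} = v_{4}  →  sig = ⟨2 | 1⟩
  P = {10,11}:  v_{10} + v_{11} = v_{6}  →  sig = ⟨2 | 1⟩
  P = {1,7}:  v_{1} + v_{7} = v_{3} + v_{4} + v_{11}  →  sig = ⟨2 | 1 1 1⟩
  P = {2,7}:  v_{2} + v_{7} = v_{4} + v_{6} + v_{11}  →  sig = ⟨2 | 1 1 1⟩
  P = {7,8}:  v_{7} + v_{8} = 2·v_{3} + v_{6} + v_{11}  →  sig = ⟨2 | 1 1 2⟩
  P = {7,9}:  v_{7} + v_{9} = 2·v_{4} + v_{6} + v_{11}  →  sig = ⟨2 | 1 1 2⟩
  P = {7,10}:  v_{7} + v_{10} = v_{3} + v_{4} + 2·v_{6}  →  sig = ⟨2 | 1 1 2⟩
  P = {5,7}:  v_{5} + v_{7} = 3·v_{4} + v_{6} + v_{11}  →  sig = ⟨2 | 1 1 3⟩
  P = {2,5}:  v_{2} + v_{5} = 2·v_{9}  →  sig = ⟨2 | 2⟩
  P = {3,5}:  v_{3} + v_{5} = 2·v_{4}  →  sig = ⟨2 | 2⟩
  P = {3,4,6,11}:  v_{3} + v_{4} + v_{6} + v_{11} = v_{7}  →  sig = ⟨4 | 1⟩

so the primitive-relation signature multiset is
    |P|=2: 17 collections, coeffs (), (), (), (1), (1), (1), (1), (1), (1), (1,1,1), (1,1,1), (1,1,2), (1,1,2), (1,1,2), (1,1,3), (2), (2)
    |P|=4: 1 collection, coeffs (1)


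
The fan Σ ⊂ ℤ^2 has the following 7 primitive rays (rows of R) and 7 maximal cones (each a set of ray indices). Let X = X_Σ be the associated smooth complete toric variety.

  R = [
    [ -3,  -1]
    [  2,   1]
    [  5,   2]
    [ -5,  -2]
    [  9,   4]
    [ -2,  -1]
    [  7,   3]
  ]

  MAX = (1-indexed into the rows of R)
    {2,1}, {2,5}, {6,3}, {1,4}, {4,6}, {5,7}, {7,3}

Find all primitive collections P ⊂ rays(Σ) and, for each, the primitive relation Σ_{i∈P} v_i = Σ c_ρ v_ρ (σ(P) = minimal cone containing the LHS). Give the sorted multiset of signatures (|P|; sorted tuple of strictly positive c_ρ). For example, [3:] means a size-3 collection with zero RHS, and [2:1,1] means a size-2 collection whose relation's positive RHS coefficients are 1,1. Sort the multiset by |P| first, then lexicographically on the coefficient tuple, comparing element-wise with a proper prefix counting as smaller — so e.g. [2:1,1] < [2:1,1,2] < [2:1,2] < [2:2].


Σ has 14 primitive collections:

  P = {2,6}:  v_{2} + v_{6} = 0  →  sig = [2:]
  P = {3,4}:  v_{3} + v_{4} = 0  →  sig = [2:]
  P = {1,3}:  v_{1} + v_{3} = v_{2}  →  sig = [2:1]
  P = {1,6}:  v_{1} + v_{6} = v_{4}  →  sig = [2:1]
  P = {2,3}:  v_{2} + v_{3} = v_{7}  →  sig = [2:1]
  P = {2,4}:  v_{2} + v_{4} = v_{1}  →  sig = [2:1]
  P = {2,7}:  v_{2} + v_{7} = v_{5}  →  sig = [2:1]
  P = {4,7}:  v_{4} + v_{7} = v_{2}  →  sig = [2:1]
  P = {5,6}:  v_{5} + v_{6} = v_{7}  →  sig = [2:1]
  P = {6,7}:  v_{6} + v_{7} = v_{3}  →  sig = [2:1]
  P = {1,7}:  v_{1} + v_{7} = 2·v_{2}  →  sig = [2:2]
  P = {3,5}:  v_{3} + v_{5} = 2·v_{7}  →  sig = [2:2]
  P = {4,5}:  v_{4} + v_{5} = 2·v_{2}  →  sig = [2:2]
  P = {1,5}:  v_{1} + v_{5} = 3·v_{2}  →  sig = [2:3]

Signatures (|P|; sorted positive RHS coefficients), sorted:
{ [2:] ×2,  [2:1] ×8,  [2:2] ×3,  [2:3] }


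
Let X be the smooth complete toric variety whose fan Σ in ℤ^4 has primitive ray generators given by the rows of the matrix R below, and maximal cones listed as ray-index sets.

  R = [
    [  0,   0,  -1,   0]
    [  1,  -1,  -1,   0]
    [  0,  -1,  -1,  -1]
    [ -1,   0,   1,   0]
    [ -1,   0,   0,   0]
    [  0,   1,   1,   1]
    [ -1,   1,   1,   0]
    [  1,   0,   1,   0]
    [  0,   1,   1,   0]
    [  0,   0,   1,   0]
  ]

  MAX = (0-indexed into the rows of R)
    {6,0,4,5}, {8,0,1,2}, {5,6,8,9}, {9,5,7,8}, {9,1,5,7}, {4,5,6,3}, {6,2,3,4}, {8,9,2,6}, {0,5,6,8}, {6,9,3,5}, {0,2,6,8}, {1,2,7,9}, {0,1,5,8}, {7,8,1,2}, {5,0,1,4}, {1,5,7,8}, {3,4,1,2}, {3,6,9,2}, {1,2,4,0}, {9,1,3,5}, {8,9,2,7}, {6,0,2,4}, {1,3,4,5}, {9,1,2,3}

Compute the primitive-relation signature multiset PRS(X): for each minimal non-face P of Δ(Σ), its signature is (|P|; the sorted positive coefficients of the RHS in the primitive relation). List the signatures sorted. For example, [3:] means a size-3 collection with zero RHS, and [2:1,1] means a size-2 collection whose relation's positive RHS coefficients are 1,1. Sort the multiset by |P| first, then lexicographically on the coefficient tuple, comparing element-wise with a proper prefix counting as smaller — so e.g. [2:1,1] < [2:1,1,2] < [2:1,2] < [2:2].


Δ(Σ) — 10 vertices, 12 min non-faces:

  {0,9}:  v_{0} + v_{9} = 0 — sig = [2:]
  {1,6}:  v_{1} + v_{6} = 0 — sig = [2:]
  {2,5}:  v_{2} + v_{5} = 0 — sig = [2:]
  {0,3}:  v_{0} + v_{3} = v_{4} — sig = [2:1]
  {4,7}:  v_{4} + v_{7} = v_{9} — sig = [2:1]
  {4,8}:  v_{4} + v_{8} = v_{6} — sig = [2:1]
  {4,9}:  v_{4} + v_{9} = v_{3} — sig = [2:1]
  {0,7}:  v_{0} + v_{7} = v_{1} + v_{8} — sig = [2:1,1]
  {3,8}:  v_{3} + v_{8} = v_{6} + v_{9} — sig = [2:1,1]
  {6,7}:  v_{6} + v_{7} = v_{8} + v_{9} — sig = [2:1,1]
  {3,7}:  v_{3} + v_{7} = 2·v_{9} — sig = [2:2]
  {1,8,9}:  v_{1} + v_{8} + v_{9} = v_{7} — sig = [3:1]

so the primitive-relation signature multiset is
{ [2:] ×3,  [2:1] ×4,  [2:1,1] ×3,  [2:2],  [3:1] }


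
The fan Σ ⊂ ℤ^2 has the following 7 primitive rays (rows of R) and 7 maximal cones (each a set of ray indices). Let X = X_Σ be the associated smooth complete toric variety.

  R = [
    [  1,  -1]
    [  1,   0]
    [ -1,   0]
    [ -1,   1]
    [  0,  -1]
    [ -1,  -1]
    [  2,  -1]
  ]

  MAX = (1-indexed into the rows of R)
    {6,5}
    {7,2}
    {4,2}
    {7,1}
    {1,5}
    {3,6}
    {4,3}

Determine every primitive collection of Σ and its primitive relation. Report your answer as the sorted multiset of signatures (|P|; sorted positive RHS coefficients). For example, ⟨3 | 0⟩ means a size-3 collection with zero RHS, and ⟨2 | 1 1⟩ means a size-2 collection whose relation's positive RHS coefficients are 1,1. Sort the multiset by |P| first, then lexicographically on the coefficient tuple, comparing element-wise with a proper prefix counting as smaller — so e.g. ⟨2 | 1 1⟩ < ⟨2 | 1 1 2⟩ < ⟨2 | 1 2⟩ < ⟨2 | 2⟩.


14 collections generate NE(X_Σ); each relation:

  {1,4}:  v_{1} + v_{4} = 0  ⟹  sig = ⟨2 | 0⟩
  {2,3}:  v_{2} + v_{3} = 0  ⟹  sig = ⟨2 | 0⟩
  {1,2}:  v_{1} + v_{2} = v_{7}  ⟹  sig = ⟨2 | 1⟩
  {1,3}:  v_{1} + v_{3} = v_{5}  ⟹  sig = ⟨2 | 1⟩
  {2,5}:  v_{2} + v_{5} = v_{1}  ⟹  sig = ⟨2 | 1⟩
  {2,6}:  v_{2} + v_{6} = v_{5}  ⟹  sig = ⟨2 | 1⟩
  {3,5}:  v_{3} + v_{5} = v_{6}  ⟹  sig = ⟨2 | 1⟩
  {3,7}:  v_{3} + v_{7} = v_{1}  ⟹  sig = ⟨2 | 1⟩
  {4,5}:  v_{4} + v_{5} = v_{3}  ⟹  sig = ⟨2 | 1⟩
  {4,7}:  v_{4} + v_{7} = v_{2}  ⟹  sig = ⟨2 | 1⟩
  {6,7}:  v_{6} + v_{7} = v_{1} + v_{5}  ⟹  sig = ⟨2 | 1 1⟩
  {1,6}:  v_{1} + v_{6} = 2·v_{5}  ⟹  sig = ⟨2 | 2⟩
  {4,6}:  v_{4} + v_{6} = 2·v_{3}  ⟹  sig = ⟨2 | 2⟩
  {5,7}:  v_{5} + v_{7} = 2·v_{1}  ⟹  sig = ⟨2 | 2⟩

Signatures (|P|; sorted positive RHS coefficients), sorted:
    ⟨2 | 0⟩
    ⟨2 | 0⟩
    ⟨2 | 1⟩
    ⟨2 | 1⟩
    ⟨2 | 1⟩
    ⟨2 | 1⟩
    ⟨2 | 1⟩
    ⟨2 | 1⟩
    ⟨2 | 1⟩
    ⟨2 | 1⟩
    ⟨2 | 1 1⟩
    ⟨2 | 2⟩
    ⟨2 | 2⟩
    ⟨2 | 2⟩


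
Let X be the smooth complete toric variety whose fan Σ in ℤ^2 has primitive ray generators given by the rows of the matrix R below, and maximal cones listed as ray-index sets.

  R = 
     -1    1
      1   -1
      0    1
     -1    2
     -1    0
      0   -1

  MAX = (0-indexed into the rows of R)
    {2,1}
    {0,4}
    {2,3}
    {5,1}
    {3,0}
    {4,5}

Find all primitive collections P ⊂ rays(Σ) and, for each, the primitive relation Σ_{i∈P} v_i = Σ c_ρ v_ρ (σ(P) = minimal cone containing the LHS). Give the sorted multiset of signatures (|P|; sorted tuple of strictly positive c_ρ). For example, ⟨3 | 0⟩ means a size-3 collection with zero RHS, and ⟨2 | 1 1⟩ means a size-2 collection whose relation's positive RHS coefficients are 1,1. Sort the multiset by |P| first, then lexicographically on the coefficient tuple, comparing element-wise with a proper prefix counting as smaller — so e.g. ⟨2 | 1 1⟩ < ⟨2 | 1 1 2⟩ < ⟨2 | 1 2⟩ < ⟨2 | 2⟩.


|primitive collections| = 9. Relations:

  P={0,1}:  v_{0} + v_{1} = 0 ; sig = ⟨2 | 0⟩
  P={2,5}:  v_{2} + v_{5} = 0 ; sig = ⟨2 | 0⟩
  P={0,2}:  v_{0} + v_{2} = v_{3} ; sig = ⟨2 | 1⟩
  P={0,5}:  v_{0} + v_{5} = v_{4} ; sig = ⟨2 | 1⟩
  P={1,3}:  v_{1} + v_{3} = v_{2} ; sig = ⟨2 | 1⟩
  P={1,4}:  v_{1} + v_{4} = v_{5} ; sig = ⟨2 | 1⟩
  P={2,4}:  v_{2} + v_{4} = v_{0} ; sig = ⟨2 | 1⟩
  P={3,5}:  v_{3} + v_{5} = v_{0} ; sig = ⟨2 | 1⟩
  P={3,4}:  v_{3} + v_{4} = 2·v_{0} ; sig = ⟨2 | 2⟩

Signatures (|P|; sorted positive RHS coefficients), sorted:
[⟨2 | 0⟩, ⟨2 | 0⟩, ⟨2 | 1⟩, ⟨2 | 1⟩, ⟨2 | 1⟩, ⟨2 | 1⟩, ⟨2 | 1⟩, ⟨2 | 1⟩, ⟨2 | 2⟩]


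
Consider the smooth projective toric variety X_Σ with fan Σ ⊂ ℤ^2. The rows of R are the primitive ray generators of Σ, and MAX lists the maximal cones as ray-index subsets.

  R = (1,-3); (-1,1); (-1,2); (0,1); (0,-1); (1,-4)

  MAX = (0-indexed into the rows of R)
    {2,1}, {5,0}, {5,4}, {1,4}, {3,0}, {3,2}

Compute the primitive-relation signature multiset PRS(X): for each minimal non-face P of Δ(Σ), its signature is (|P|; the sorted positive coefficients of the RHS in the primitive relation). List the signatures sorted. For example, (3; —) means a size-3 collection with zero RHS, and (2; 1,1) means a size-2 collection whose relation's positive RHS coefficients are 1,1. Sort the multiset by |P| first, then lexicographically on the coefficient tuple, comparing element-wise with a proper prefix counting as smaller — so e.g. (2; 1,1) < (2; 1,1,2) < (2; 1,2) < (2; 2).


Primitive collections (9):

  P = {3,4}:  v_{3} + v_{4} = 0 ; sig = (2; —)
  P = {0,2}:  v_{0} + v_{2} = v_{4} ; sig = (2; 1)
  P = {0,4}:  v_{0} + v_{4} = v_{5} ; sig = (2; 1)
  P = {1,3}:  v_{1} + v_{3} = v_{2} ; sig = (2; 1)
  P = {2,4}:  v_{2} + v_{4} = v_{1} ; sig = (2; 1)
  P = {3,5}:  v_{3} + v_{5} = v_{0} ; sig = (2; 1)
  P = {0,1}:  v_{0} + v_{1} = 2·v_{4} ; sig = (2; 2)
  P = {2,5}:  v_{2} + v_{5} = 2·v_{4} ; sig = (2; 2)
  P = {1,5}:  v_{1} + v_{5} = 3·v_{4} ; sig = (2; 3)

Signatures (|P|; sorted positive RHS coefficients), sorted:
{ (2; —),  (2; 1) ×5,  (2; 2) ×2,  (2; 3) }


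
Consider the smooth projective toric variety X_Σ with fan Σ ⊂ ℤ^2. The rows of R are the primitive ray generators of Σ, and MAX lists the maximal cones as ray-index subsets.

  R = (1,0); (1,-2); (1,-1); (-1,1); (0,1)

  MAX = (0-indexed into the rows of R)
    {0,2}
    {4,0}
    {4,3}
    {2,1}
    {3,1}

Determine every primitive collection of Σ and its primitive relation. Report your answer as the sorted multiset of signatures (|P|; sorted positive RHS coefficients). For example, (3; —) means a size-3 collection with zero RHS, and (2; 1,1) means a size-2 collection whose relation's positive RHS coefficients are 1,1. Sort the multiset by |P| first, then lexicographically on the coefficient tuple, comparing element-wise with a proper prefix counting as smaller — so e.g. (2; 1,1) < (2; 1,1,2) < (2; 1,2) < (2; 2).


Δ(Σ) — 5 vertices, 5 min non-faces:

  • {2,3}:  v_{2} + v_{3} = 0  ⟹  sig = (2; —)
  • {0,3}:  v_{0} + v_{3} = v_{4}  ⟹  sig = (2; 1)
  • {1,4}:  v_{1} + v_{4} = v_{2}  ⟹  sig = (2; 1)
  • {2,4}:  v_{2} + v_{4} = v_{0}  ⟹  sig = (2; 1)
  • {0,1}:  v_{0} + v_{1} = 2·v_{2}  ⟹  sig = (2; 2)

Sorted signature multiset PRS(X):
{ (2; —),  (2; 1) ×3,  (2; 2) }


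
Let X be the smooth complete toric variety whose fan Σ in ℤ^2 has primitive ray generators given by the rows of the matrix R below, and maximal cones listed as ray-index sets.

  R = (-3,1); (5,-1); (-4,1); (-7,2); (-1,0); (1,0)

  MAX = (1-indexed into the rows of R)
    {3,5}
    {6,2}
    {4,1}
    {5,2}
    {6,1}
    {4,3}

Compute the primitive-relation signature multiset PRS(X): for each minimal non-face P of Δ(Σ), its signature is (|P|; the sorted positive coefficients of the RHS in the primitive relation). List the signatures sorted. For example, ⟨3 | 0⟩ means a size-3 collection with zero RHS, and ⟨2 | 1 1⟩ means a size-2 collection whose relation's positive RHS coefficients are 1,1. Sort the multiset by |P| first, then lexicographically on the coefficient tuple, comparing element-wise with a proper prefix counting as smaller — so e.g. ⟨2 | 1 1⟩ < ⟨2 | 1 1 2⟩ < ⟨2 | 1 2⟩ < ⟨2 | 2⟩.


9 minimal non-faces of Δ(Σ) (on 6 rays):

  P={5,6}:  v_{5} + v_{6} = 0  ⟹  sig = ⟨2 | 0⟩
  P={1,3}:  v_{1} + v_{3} = v_{4}  ⟹  sig = ⟨2 | 1⟩
  P={1,5}:  v_{1} + v_{5} = v_{3}  ⟹  sig = ⟨2 | 1⟩
  P={2,3}:  v_{2} + v_{3} = v_{6}  ⟹  sig = ⟨2 | 1⟩
  P={3,6}:  v_{3} + v_{6} = v_{1}  ⟹  sig = ⟨2 | 1⟩
  P={2,4}:  v_{2} + v_{4} = v_{1} + v_{6}  ⟹  sig = ⟨2 | 1 1⟩
  P={1,2}:  v_{1} + v_{2} = 2·v_{6}  ⟹  sig = ⟨2 | 2⟩
  P={4,5}:  v_{4} + v_{5} = 2·v_{3}  ⟹  sig = ⟨2 | 2⟩
  P={4,6}:  v_{4} + v_{6} = 2·v_{1}  ⟹  sig = ⟨2 | 2⟩

Hence PRS(X_Σ) =
    |P|=2: 9 collections, coeffs (), (1), (1), (1), (1), (1,1), (2), (2), (2)


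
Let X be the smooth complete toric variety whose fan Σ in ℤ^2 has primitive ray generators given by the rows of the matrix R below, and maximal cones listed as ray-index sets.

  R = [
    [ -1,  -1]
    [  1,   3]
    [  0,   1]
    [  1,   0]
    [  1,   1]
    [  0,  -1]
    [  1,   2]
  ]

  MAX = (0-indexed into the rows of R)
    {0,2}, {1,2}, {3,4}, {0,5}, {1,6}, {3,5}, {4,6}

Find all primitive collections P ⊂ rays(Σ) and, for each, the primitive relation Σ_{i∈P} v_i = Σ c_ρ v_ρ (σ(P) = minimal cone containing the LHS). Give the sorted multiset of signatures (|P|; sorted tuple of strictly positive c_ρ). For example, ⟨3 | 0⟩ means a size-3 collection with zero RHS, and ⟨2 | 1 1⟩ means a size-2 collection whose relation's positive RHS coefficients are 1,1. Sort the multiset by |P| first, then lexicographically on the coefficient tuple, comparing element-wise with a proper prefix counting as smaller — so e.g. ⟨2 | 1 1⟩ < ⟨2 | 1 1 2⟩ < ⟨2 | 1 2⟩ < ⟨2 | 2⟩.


Σ has 14 primitive collections:

  P={0,4}:  v_{0} + v_{4} = 0 — sig = ⟨2 | 0⟩
  P={2,5}:  v_{2} + v_{5} = 0 — sig = ⟨2 | 0⟩
  P={0,3}:  v_{0} + v_{3} = v_{5} — sig = ⟨2 | 1⟩
  P={0,6}:  v_{0} + v_{6} = v_{2} — sig = ⟨2 | 1⟩
  P={1,5}:  v_{1} + v_{5} = v_{6} — sig = ⟨2 | 1⟩
  P={2,3}:  v_{2} + v_{3} = v_{4} — sig = ⟨2 | 1⟩
  P={2,4}:  v_{2} + v_{4} = v_{6} — sig = ⟨2 | 1⟩
  P={2,6}:  v_{2} + v_{6} = v_{1} — sig = ⟨2 | 1⟩
  P={4,5}:  v_{4} + v_{5} = v_{3} — sig = ⟨2 | 1⟩
  P={5,6}:  v_{5} + v_{6} = v_{4} — sig = ⟨2 | 1⟩
  P={1,3}:  v_{1} + v_{3} = v_{4} + v_{6} — sig = ⟨2 | 1 1⟩
  P={0,1}:  v_{0} + v_{1} = 2·v_{2} — sig = ⟨2 | 2⟩
  P={1,4}:  v_{1} + v_{4} = 2·v_{6} — sig = ⟨2 | 2⟩
  P={3,6}:  v_{3} + v_{6} = 2·v_{4} — sig = ⟨2 | 2⟩

Signatures (|P|; sorted positive RHS coefficients), sorted:
    ⟨2 | 0⟩
    ⟨2 | 0⟩
    ⟨2 | 1⟩
    ⟨2 | 1⟩
    ⟨2 | 1⟩
    ⟨2 | 1⟩
    ⟨2 | 1⟩
    ⟨2 | 1⟩
    ⟨2 | 1⟩
    ⟨2 | 1⟩
    ⟨2 | 1 1⟩
    ⟨2 | 2⟩
    ⟨2 | 2⟩
    ⟨2 | 2⟩


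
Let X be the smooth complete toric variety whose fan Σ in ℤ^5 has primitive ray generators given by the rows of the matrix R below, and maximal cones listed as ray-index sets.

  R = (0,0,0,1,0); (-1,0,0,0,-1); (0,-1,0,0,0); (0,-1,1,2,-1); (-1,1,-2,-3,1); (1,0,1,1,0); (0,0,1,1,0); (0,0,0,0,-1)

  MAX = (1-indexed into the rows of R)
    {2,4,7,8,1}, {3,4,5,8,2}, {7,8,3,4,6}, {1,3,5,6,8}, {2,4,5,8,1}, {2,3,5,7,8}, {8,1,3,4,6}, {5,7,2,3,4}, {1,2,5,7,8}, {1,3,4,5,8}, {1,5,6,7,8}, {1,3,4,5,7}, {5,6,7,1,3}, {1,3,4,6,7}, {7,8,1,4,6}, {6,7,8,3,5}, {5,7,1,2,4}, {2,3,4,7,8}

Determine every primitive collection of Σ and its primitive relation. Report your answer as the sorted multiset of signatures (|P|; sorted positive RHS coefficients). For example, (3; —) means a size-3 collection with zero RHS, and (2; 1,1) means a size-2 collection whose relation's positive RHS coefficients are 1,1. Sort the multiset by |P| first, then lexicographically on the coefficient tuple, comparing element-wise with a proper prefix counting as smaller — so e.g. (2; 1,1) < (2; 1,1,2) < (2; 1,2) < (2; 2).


5 collections generate NE(X_Σ); each relation:

  P={2,6}:  v_{2} + v_{6} = v_{7} + v_{8} ; sig = (2; 1,1)
  P={4,5,6}:  v_{4} + v_{5} + v_{6} = 0 ; sig = (3; —)
  P={1,2,3}:  v_{1} + v_{2} + v_{3} = 2·v_{4} + v_{5} ; sig = (3; 1,2)
  P={1,3,7,8}:  v_{1} + v_{3} + v_{7} + v_{8} = v_{4} ; sig = (4; 1)
  P={4,5,7,8}:  v_{4} + v_{5} + v_{7} + v_{8} = v_{2} ; sig = (4; 1)

Hence PRS(X_Σ) =
    (2; 1,1)
    (3; —)
    (3; 1,2)
    (4; 1)
    (4; 1)


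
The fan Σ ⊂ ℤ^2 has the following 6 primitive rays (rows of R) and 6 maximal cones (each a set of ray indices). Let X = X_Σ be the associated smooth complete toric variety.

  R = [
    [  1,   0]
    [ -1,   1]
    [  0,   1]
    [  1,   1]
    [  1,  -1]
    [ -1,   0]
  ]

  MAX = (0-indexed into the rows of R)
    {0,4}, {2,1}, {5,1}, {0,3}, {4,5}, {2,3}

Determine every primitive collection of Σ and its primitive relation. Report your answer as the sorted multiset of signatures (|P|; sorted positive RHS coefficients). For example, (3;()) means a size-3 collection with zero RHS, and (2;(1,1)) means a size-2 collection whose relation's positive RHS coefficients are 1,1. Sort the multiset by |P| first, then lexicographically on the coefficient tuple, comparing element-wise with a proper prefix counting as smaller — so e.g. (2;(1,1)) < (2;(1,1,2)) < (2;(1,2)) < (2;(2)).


9 collections generate NE(X_Σ); each relation:

  P = {0,5}:  v_{0} + v_{5} = 0 — sig = (2;())
  P = {1,4}:  v_{1} + v_{4} = 0 — sig = (2;())
  P = {0,1}:  v_{0} + v_{1} = v_{2} — sig = (2;(1))
  P = {0,2}:  v_{0} + v_{2} = v_{3} — sig = (2;(1))
  P = {2,4}:  v_{2} + v_{4} = v_{0} — sig = (2;(1))
  P = {2,5}:  v_{2} + v_{5} = v_{1} — sig = (2;(1))
  P = {3,5}:  v_{3} + v_{5} = v_{2} — sig = (2;(1))
  P = {1,3}:  v_{1} + v_{3} = 2·v_{2} — sig = (2;(2))
  P = {3,4}:  v_{3} + v_{4} = 2·v_{0} — sig = (2;(2))

Hence PRS(X_Σ) =
    (2;())
    (2;())
    (2;(1))
    (2;(1))
    (2;(1))
    (2;(1))
    (2;(1))
    (2;(2))
    (2;(2))


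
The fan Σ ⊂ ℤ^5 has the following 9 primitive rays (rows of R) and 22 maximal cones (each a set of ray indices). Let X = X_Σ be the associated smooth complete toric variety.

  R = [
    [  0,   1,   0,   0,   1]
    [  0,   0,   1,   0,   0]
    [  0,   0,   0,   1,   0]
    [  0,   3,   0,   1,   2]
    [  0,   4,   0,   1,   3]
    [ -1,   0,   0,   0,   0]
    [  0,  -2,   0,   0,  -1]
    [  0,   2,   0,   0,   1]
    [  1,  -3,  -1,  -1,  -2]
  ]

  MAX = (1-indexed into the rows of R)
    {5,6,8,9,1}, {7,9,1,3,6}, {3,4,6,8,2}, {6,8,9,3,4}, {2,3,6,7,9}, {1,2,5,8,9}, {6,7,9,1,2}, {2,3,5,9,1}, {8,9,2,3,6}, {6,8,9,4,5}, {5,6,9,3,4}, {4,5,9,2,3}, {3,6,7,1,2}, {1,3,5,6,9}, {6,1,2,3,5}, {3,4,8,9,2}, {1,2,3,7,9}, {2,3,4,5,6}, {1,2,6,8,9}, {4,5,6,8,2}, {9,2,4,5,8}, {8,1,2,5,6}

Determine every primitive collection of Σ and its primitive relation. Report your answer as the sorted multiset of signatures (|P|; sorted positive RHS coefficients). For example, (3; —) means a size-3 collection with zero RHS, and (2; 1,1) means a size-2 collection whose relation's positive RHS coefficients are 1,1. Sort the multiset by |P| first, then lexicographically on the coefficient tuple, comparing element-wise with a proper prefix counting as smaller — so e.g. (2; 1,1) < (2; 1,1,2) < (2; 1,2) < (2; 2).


|primitive collections| = 9. Relations:

  P = {7,8}:  v_{7} + v_{8} = 0  ⟹  sig = (2; —)
  P = {1,4}:  v_{1} + v_{4} = v_{5}  ⟹  sig = (2; 1)
  P = {4,7}:  v_{4} + v_{7} = v_{1} + v_{3}  ⟹  sig = (2; 1,1)
  P = {5,7}:  v_{5} + v_{7} = 2·v_{1} + v_{3}  ⟹  sig = (2; 1,2)
  P = {1,3,8}:  v_{1} + v_{3} + v_{8} = v_{4}  ⟹  sig = (3; 1)
  P = {3,5,8}:  v_{3} + v_{5} + v_{8} = 2·v_{4}  ⟹  sig = (3; 2)
  P = {2,4,6,9}:  v_{2} + v_{4} + v_{6} + v_{9} = 0  ⟹  sig = (4; —)
  P = {2,5,6,9}:  v_{2} + v_{5} + v_{6} + v_{9} = v_{1}  ⟹  sig = (4; 1)
  P = {1,2,3,6,9}:  v_{1} + v_{2} + v_{3} + v_{6} + v_{9} = v_{7}  ⟹  sig = (5; 1)

Sorted signature multiset PRS(X):
    (2; —)
    (2; 1)
    (2; 1,1)
    (2; 1,2)
    (3; 1)
    (3; 2)
    (4; —)
    (4; 1)
    (5; 1)


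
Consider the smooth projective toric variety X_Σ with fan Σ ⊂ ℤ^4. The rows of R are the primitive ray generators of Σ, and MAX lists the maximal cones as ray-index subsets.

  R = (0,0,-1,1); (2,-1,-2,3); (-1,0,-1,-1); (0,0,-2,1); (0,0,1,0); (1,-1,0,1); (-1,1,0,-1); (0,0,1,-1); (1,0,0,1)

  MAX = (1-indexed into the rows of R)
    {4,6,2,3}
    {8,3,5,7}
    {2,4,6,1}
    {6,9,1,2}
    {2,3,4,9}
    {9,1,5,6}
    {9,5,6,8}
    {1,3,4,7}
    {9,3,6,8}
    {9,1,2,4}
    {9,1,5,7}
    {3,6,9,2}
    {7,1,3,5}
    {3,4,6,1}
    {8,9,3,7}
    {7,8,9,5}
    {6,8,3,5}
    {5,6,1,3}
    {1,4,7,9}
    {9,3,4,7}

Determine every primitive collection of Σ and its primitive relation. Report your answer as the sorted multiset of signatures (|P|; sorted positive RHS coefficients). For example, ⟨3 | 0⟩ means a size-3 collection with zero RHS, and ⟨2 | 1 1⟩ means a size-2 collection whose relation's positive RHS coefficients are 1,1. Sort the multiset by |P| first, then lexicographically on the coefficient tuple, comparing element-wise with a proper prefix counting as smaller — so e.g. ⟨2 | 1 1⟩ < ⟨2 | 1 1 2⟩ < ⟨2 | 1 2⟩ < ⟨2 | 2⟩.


11 minimal non-faces of Δ(Σ) (on 9 rays):

  P = {1,8}:  v_{1} + v_{8} = 0  so sig = ⟨2 | 0⟩
  P = {6,7}:  v_{6} + v_{7} = 0  so sig = ⟨2 | 0⟩
  P = {4,5}:  v_{4} + v_{5} = v_{1}  so sig = ⟨2 | 1⟩
  P = {2,7}:  v_{2} + v_{7} = v_{4} + v_{9}  so sig = ⟨2 | 1 1⟩
  P = {4,8}:  v_{4} + v_{8} = v_{3} + v_{9}  so sig = ⟨2 | 1 1⟩
  P = {2,5}:  v_{2} + v_{5} = v_{1} + v_{6} + v_{9}  so sig = ⟨2 | 1 1 1⟩
  P = {2,8}:  v_{2} + v_{8} = v_{3} + v_{6} + 2·v_{9}  so sig = ⟨2 | 1 1 2⟩
  P = {3,5,9}:  v_{3} + v_{5} + v_{9} = 0  so sig = ⟨3 | 0⟩
  P = {1,3,9}:  v_{1} + v_{3} + v_{9} = v_{4}  so sig = ⟨3 | 1⟩
  P = {4,6,9}:  v_{4} + v_{6} + v_{9} = v_{2}  so sig = ⟨3 | 1⟩
  P = {1,2,3}:  v_{1} + v_{2} + v_{3} = 2·v_{4} + v_{6}  so sig = ⟨3 | 1 2⟩

Hence PRS(X_Σ) =
[⟨2 | 0⟩, ⟨2 | 0⟩, ⟨2 | 1⟩, ⟨2 | 1 1⟩, ⟨2 | 1 1⟩, ⟨2 | 1 1 1⟩, ⟨2 | 1 1 2⟩, ⟨3 | 0⟩, ⟨3 | 1⟩, ⟨3 | 1⟩, ⟨3 | 1 2⟩]


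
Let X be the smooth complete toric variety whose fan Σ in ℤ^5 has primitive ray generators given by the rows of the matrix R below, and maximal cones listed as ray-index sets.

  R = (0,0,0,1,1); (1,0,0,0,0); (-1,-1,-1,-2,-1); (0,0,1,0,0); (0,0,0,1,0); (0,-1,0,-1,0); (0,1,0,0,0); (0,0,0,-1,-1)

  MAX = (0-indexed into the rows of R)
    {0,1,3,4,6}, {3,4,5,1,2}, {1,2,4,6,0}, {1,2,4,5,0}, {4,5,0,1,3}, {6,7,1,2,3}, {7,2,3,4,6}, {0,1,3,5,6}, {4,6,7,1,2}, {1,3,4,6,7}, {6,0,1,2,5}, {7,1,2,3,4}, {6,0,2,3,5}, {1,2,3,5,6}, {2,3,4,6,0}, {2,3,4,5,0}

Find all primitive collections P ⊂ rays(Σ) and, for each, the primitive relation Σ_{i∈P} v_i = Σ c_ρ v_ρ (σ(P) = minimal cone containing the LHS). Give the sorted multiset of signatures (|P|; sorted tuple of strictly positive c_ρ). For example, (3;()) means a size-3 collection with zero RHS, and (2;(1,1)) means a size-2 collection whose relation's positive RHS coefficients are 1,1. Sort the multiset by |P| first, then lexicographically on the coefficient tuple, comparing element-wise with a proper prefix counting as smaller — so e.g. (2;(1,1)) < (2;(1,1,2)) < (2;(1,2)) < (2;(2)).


Primitive collections (5):

  • {0,7}:  v_{0} + v_{7} = 0  ⟹  sig = (2;())
  • {5,7}:  v_{5} + v_{7} = v_{1} + v_{2} + v_{3}  ⟹  sig = (2;(1,1,1))
  • {4,5,6}:  v_{4} + v_{5} + v_{6} = 0  ⟹  sig = (3;())
  • {0,1,2,3}:  v_{0} + v_{1} + v_{2} + v_{3} = v_{5}  ⟹  sig = (4;(1))
  • {1,2,3,4,6}:  v_{1} + v_{2} + v_{3} + v_{4} + v_{6} = v_{7}  ⟹  sig = (5;(1))

Hence PRS(X_Σ) =
{ (2;()),  (2;(1,1,1)),  (3;()),  (4;(1)),  (5;(1)) }


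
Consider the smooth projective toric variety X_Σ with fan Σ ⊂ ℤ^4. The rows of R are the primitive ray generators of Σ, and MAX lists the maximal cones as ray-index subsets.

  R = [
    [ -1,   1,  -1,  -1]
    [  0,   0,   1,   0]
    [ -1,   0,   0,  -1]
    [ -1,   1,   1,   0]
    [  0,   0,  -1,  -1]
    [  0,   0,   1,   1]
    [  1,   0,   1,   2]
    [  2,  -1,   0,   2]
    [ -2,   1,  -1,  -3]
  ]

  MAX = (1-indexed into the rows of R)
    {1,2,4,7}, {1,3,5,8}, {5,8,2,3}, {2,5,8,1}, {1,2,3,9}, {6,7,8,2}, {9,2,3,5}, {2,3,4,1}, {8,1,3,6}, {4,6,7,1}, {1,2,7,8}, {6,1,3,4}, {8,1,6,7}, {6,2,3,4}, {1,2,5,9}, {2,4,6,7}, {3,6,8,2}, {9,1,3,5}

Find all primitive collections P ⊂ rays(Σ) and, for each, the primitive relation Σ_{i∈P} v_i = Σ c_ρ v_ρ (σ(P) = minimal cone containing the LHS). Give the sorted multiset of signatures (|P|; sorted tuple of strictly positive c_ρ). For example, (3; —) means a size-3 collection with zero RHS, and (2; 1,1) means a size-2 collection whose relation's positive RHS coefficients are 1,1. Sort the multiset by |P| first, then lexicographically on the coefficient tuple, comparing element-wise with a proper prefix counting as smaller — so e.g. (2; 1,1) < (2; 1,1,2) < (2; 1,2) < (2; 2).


12 collections generate NE(X_Σ); each relation:

  • {5,6}:  v_{5} + v_{6} = 0  →  sig = (2; —)
  • {3,7}:  v_{3} + v_{7} = v_{6}  →  sig = (2; 1)
  • {4,8}:  v_{4} + v_{8} = v_{7}  →  sig = (2; 1)
  • {8,9}:  v_{8} + v_{9} = v_{5}  →  sig = (2; 1)
  • {4,5}:  v_{4} + v_{5} = v_{1} + v_{2}  →  sig = (2; 1,1)
  • {7,9}:  v_{7} + v_{9} = v_{1} + v_{2}  →  sig = (2; 1,1)
  • {5,7}:  v_{5} + v_{7} = v_{1} + v_{2} + v_{8}  →  sig = (2; 1,1,1)
  • {6,9}:  v_{6} + v_{9} = v_{1} + v_{2} + v_{3}  →  sig = (2; 1,1,1)
  • {4,9}:  v_{4} + v_{9} = 2·v_{1} + 2·v_{2} + v_{3}  →  sig = (2; 1,2,2)
  • {1,2,6}:  v_{1} + v_{2} + v_{6} = v_{4}  →  sig = (3; 1)
  • {1,2,3,8}:  v_{1} + v_{2} + v_{3} + v_{8} = 0  →  sig = (4; —)
  • {1,2,3,5}:  v_{1} + v_{2} + v_{3} + v_{5} = v_{9}  →  sig = (4; 1)

Hence PRS(X_Σ) =
    |P|=2: 9 collections, coeffs (), (1), (1), (1), (1,1), (1,1), (1,1,1), (1,1,1), (1,2,2)
    |P|=3: 1 collection, coeffs (1)
    |P|=4: 2 collections, coeffs (), (1)


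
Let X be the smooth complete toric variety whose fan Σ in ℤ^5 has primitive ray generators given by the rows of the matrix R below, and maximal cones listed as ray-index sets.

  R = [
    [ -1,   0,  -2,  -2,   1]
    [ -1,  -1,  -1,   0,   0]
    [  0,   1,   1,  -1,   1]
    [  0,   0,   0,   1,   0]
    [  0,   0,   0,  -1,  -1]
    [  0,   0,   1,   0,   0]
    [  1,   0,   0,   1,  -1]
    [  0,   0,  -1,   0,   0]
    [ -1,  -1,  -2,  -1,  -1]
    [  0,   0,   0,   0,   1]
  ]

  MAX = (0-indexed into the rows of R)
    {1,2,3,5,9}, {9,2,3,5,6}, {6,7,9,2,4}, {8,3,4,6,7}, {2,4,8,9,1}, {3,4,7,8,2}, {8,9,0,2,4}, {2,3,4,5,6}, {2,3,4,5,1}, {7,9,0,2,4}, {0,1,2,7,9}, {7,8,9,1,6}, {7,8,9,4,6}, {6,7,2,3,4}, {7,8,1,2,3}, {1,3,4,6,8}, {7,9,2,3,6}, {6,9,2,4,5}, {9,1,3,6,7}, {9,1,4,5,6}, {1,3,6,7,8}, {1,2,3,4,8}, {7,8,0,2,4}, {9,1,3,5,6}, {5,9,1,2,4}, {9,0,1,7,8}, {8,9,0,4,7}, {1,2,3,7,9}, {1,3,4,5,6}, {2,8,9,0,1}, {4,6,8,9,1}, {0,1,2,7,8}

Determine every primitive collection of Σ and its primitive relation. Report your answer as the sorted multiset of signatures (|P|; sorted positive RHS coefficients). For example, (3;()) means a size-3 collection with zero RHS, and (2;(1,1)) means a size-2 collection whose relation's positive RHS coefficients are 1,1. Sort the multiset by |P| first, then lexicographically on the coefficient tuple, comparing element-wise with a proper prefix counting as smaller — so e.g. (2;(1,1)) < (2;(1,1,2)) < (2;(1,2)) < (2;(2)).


Δ(Σ) — 10 vertices, 12 min non-faces:

  P = {5,7}:  v_{5} + v_{7} = 0 ; sig = (2;())
  P = {5,8}:  v_{5} + v_{8} = v_{1} + v_{4} ; sig = (2;(1,1))
  P = {0,5}:  v_{0} + v_{5} = v_{2} + v_{8} + v_{9} ; sig = (2;(1,1,1))
  P = {0,3}:  v_{0} + v_{3} = v_{1} + v_{2} + 2·v_{7} ; sig = (2;(1,1,2))
  P = {0,6}:  v_{0} + v_{6} = v_{4} + 2·v_{7} + v_{9} ; sig = (2;(1,1,2))
  P = {1,2,6}:  v_{1} + v_{2} + v_{6} = 0 ; sig = (3;())
  P = {3,4,9}:  v_{3} + v_{4} + v_{9} = 0 ; sig = (3;())
  P = {1,4,7}:  v_{1} + v_{4} + v_{7} = v_{8} ; sig = (3;(1))
  P = {2,6,8}:  v_{2} + v_{6} + v_{8} = v_{4} + v_{7} ; sig = (3;(1,1))
  P = {3,8,9}:  v_{3} + v_{8} + v_{9} = v_{1} + v_{7} ; sig = (3;(1,1))
  P = {0,1,4}:  v_{0} + v_{1} + v_{4} = v_{2} + 2·v_{8} + v_{9} ; sig = (3;(1,1,2))
  P = {2,7,8,9}:  v_{2} + v_{7} + v_{8} + v_{9} = v_{0} ; sig = (4;(1))

Hence PRS(X_Σ) =
    |P|=2: 5 collections, coeffs (), (1,1), (1,1,1), (1,1,2), (1,1,2)
    |P|=3: 6 collections, coeffs (), (), (1), (1,1), (1,1), (1,1,2)
    |P|=4: 1 collection, coeffs (1)


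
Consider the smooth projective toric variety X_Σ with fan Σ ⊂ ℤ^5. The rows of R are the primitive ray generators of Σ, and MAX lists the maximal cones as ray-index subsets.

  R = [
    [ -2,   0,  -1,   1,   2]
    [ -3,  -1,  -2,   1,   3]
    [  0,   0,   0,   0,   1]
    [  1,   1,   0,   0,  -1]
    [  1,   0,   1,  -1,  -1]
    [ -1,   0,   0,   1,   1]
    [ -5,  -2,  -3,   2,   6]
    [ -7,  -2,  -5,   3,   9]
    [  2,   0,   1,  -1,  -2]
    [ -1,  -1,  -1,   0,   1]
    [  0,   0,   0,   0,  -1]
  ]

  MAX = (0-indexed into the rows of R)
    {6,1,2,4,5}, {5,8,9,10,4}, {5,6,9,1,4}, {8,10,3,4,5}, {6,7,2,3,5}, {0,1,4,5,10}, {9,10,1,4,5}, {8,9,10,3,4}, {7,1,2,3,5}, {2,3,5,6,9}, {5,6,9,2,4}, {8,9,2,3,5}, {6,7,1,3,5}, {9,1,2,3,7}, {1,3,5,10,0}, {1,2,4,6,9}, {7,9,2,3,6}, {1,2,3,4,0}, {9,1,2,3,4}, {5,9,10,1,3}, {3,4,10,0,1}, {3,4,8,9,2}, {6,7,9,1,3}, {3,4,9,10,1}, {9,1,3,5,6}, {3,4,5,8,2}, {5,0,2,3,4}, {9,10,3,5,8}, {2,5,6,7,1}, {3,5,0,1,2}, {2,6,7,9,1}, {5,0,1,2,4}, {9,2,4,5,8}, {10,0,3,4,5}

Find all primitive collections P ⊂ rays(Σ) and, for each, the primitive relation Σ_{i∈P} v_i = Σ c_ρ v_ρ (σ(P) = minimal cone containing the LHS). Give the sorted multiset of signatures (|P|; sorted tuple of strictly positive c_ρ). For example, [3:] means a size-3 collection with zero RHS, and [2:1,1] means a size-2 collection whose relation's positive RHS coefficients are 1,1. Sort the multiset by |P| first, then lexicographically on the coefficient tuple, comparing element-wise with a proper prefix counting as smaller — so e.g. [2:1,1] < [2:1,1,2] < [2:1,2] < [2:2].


17 minimal non-faces of Δ(Σ) (on 11 rays):

  • {0,8}:  v_{0} + v_{8} = 0  so sig = [2:]
  • {2,10}:  v_{2} + v_{10} = 0  so sig = [2:]
  • {0,9}:  v_{0} + v_{9} = v_{1}  so sig = [2:1]
  • {1,8}:  v_{1} + v_{8} = v_{9}  so sig = [2:1]
  • {6,10}:  v_{6} + v_{10} = v_{1} + v_{5} + v_{9}  so sig = [2:1,1,1]
  • {7,10}:  v_{7} + v_{10} = v_{1} + v_{3} + v_{6}  so sig = [2:1,1,1]
  • {7,8}:  v_{7} + v_{8} = v_{2} + v_{3} + v_{6} + v_{9}  so sig = [2:1,1,1,1]
  • {0,6}:  v_{0} + v_{6} = 2·v_{1} + v_{2} + v_{5}  so sig = [2:1,1,2]
  • {6,8}:  v_{6} + v_{8} = v_{2} + v_{5} + 2·v_{9}  so sig = [2:1,1,2]
  • {0,7}:  v_{0} + v_{7} = 3·v_{1} + 2·v_{2} + v_{3} + v_{5}  so sig = [2:1,1,2,3]
  • {4,7}:  v_{4} + v_{7} = 2·v_{1} + 2·v_{2}  so sig = [2:2,2]
  • {3,4,6}:  v_{3} + v_{4} + v_{6} = v_{1} + v_{2}  so sig = [3:1,1]
  • {5,7,9}:  v_{5} + v_{7} + v_{9} = v_{3} + 2·v_{6}  so sig = [3:1,2]
  • {3,4,5,9}:  v_{3} + v_{4} + v_{5} + v_{9} = 0  so sig = [4:]
  • {1,2,3,6}:  v_{1} + v_{2} + v_{3} + v_{6} = v_{7}  so sig = [4:1]
  • {1,2,5,9}:  v_{1} + v_{2} + v_{5} + v_{9} = v_{6}  so sig = [4:1]
  • {1,3,4,5}:  v_{1} + v_{3} + v_{4} + v_{5} = v_{0}  so sig = [4:1]

so the primitive-relation signature multiset is
    [2:]
    [2:]
    [2:1]
    [2:1]
    [2:1,1,1]
    [2:1,1,1]
    [2:1,1,1,1]
    [2:1,1,2]
    [2:1,1,2]
    [2:1,1,2,3]
    [2:2,2]
    [3:1,1]
    [3:1,2]
    [4:]
    [4:1]
    [4:1]
    [4:1]


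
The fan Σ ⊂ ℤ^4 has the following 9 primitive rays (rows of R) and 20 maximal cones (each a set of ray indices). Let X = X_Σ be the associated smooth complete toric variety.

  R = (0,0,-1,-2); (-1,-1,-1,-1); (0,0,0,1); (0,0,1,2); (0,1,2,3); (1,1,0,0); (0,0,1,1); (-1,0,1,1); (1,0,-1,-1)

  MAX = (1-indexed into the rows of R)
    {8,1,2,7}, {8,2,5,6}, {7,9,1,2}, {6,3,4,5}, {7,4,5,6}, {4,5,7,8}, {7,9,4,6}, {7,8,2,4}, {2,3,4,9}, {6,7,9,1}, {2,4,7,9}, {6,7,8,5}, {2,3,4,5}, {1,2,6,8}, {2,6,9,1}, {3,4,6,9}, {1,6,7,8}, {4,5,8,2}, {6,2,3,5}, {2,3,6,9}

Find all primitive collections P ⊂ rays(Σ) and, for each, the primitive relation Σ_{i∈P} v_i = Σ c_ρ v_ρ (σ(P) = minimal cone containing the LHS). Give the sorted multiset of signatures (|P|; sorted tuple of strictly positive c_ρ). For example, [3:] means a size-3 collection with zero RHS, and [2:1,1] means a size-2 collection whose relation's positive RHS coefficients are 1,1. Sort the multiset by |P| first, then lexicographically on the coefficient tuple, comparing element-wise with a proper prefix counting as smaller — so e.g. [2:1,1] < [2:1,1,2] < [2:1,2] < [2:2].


11 minimal non-faces of Δ(Σ) (on 9 rays):

  P = {1,4}:  v_{1} + v_{4} = 0  so sig = [2:]
  P = {8,9}:  v_{8} + v_{9} = 0  so sig = [2:]
  P = {3,7}:  v_{3} + v_{7} = v_{4}  so sig = [2:1]
  P = {1,3}:  v_{1} + v_{3} = v_{2} + v_{6}  so sig = [2:1,1]
  P = {1,5}:  v_{1} + v_{5} = v_{6} + v_{8}  so sig = [2:1,1]
  P = {3,8}:  v_{3} + v_{8} = v_{2} + v_{5}  so sig = [2:1,1]
  P = {5,9}:  v_{5} + v_{9} = v_{4} + v_{6}  so sig = [2:1,1]
  P = {2,6,7}:  v_{2} + v_{6} + v_{7} = 0  so sig = [3:]
  P = {2,4,6}:  v_{2} + v_{4} + v_{6} = v_{3}  so sig = [3:1]
  P = {4,6,8}:  v_{4} + v_{6} + v_{8} = v_{5}  so sig = [3:1]
  P = {2,5,7}:  v_{2} + v_{5} + v_{7} = v_{4} + v_{8}  so sig = [3:1,1]

Hence PRS(X_Σ) =
[[2:], [2:], [2:1], [2:1,1], [2:1,1], [2:1,1], [2:1,1], [3:], [3:1], [3:1], [3:1,1]]
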